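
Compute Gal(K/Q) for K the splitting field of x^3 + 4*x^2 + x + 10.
Gal(K/Q) = S_3 (symmetric group of order 6)

Compute the discriminant of x^3 + (4)*x^2 + (1)*x + (10): Δ = -4528. Since Δ is not a rational square, the Galois group is not contained in A_3; it must be the full S_3 (irreducibility of the cubic rules out anything smaller).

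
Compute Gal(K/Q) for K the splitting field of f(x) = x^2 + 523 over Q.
Gal(K/Q) = Z/2Z (cyclic of order 2)

x^2 + 523 is irreducible over Q since -523 is not a rational square. The splitting field Q(sqrt(-523)) has degree 2 over Q, and its unique nontrivial automorphism is sqrt(-523) ↦ -sqrt(-523). Hence Gal(Q(sqrt(-523))/Q) = Z/2Z.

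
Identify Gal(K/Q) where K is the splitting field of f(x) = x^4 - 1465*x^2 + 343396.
Gal(K/Q) = Z/2Z (cyclic of order 2)

f factors as (x^2 - 293)(x^2 - 1172), so the splitting field is K = Q(sqrt(293), sqrt(1172)). The squarefree part of 293 is 293 and the squarefree part of 1172 is also 293, so sqrt(293) and sqrt(1172) are both rational multiples of sqrt(293). Hence Q(sqrt(293)) = Q(sqrt(1172)) = Q(sqrt(293)), and the splitting field collapses to a single degree-2 extension with Galois group Z/2Z.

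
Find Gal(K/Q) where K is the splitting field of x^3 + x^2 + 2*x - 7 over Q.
Gal(K/Q) = S_3 (symmetric group of order 6)

Compute the discriminant of x^3 + (1)*x^2 + (2)*x + (-7): Δ = -1575. Since Δ is not a rational square, the Galois group is not contained in A_3; it must be the full S_3 (irreducibility of the cubic rules out anything smaller).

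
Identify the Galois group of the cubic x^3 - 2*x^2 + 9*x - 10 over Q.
Gal(K/Q) = S_3 (symmetric group of order 6)

Compute the discriminant of x^3 + (-2)*x^2 + (9)*x + (-10): Δ = -2372. Since Δ is not a rational square, the Galois group is not contained in A_3; it must be the full S_3 (irreducibility of the cubic rules out anything smaller).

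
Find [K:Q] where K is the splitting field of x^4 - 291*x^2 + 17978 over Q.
[K:Q] = 4

f factors as (x^2 - 202)(x^2 - 89); the splitting field is K = Q(sqrt(202), sqrt(89)). Since 202, 89, and 17978 are all non-squares in Q, the three subfields Q(sqrt(202)), Q(sqrt(89)), Q(sqrt(17978)) are distinct degree-2 extensions, so [K:Q] = 4 (Klein four Galois group).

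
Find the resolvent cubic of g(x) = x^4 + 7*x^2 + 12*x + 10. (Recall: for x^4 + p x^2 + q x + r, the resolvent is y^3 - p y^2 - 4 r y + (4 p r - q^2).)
h(y) = y^3 - 7*y^2 - 40*y + 136

Identify coefficients: p = 7, q = 12, r = 10.
Plug into h(y) = y^3 - p y^2 - 4 r y + (4 p r - q^2):
  h(y) = y^3 - (7) y^2 - 4*(10) y + (4*(7)*(10) - (12)^2)
       = y^3 + (-7) y^2 + (-40) y + (136).
Simplifying: h(y) = y^3 - 7*y^2 - 40*y + 136.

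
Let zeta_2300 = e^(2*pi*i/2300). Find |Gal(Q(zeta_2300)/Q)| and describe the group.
|Gal(Q(zeta_2300)/Q)| = phi(2300) = 880; group ≅ (Z/2300Z)^* ≅ Z/2Z × Z/20Z × Z/22Z

The n-th cyclotomic polynomial Φ_2300(x) is the minimal polynomial of zeta_2300 over Q and has degree phi(2300) = 880. So Q(zeta_2300) is a degree-880 Galois extension with Galois group (Z/2300Z)^*. By CRT, (Z/2300Z)^* ≅ (Z/4Z)^* × (Z/25Z)^* × (Z/23Z)^*. Each prime-power unit group is (Z/4Z)^* ≅ Z/2Z; (Z/25Z)^* ≅ Z/20Z; (Z/23Z)^* ≅ Z/22Z. Hence Gal(Q(zeta_2300)/Q) ≅ Z/2Z × Z/20Z × Z/22Z.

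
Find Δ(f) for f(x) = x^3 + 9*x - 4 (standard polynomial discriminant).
Δ = -3348

For a depressed cubic x^3 + p x + q the discriminant is Δ = -4 p^3 - 27 q^2 = -4*(9)^3 - 27*(-4)^2 = -2916 - 432 = -3348.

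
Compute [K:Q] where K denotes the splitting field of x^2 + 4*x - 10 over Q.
[K:Q] = 2

The discriminant of x^2 + (4)*x + (-10) is b^2 - 4c = 16 - (-40) = 56. Since 56 is not a perfect square in Q, the polynomial is irreducible over Q. Its two roots generate a degree-2 extension, so [K:Q] = 2.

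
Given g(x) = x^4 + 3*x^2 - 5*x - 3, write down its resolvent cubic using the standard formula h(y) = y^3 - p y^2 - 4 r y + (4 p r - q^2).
h(y) = y^3 - 3*y^2 + 12*y - 61

Identify coefficients: p = 3, q = -5, r = -3.
Plug into h(y) = y^3 - p y^2 - 4 r y + (4 p r - q^2):
  h(y) = y^3 - (3) y^2 - 4*(-3) y + (4*(3)*(-3) - (-5)^2)
       = y^3 + (-3) y^2 + (12) y + (-61).
Simplifying: h(y) = y^3 - 3*y^2 + 12*y - 61.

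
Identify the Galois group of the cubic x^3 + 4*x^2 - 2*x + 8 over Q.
Gal(K/Q) = S_3 (symmetric group of order 6)

Compute the discriminant of x^3 + (4)*x^2 + (-2)*x + (8): Δ = -4832. Since Δ is not a rational square, the Galois group is not contained in A_3; it must be the full S_3 (irreducibility of the cubic rules out anything smaller).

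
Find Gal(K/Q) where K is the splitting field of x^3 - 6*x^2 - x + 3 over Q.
Gal(K/Q) = S_3 (symmetric group of order 6)

Compute the discriminant of x^3 + (-6)*x^2 + (-1)*x + (3): Δ = 2713. Since Δ is not a rational square, the Galois group is not contained in A_3; it must be the full S_3 (irreducibility of the cubic rules out anything smaller).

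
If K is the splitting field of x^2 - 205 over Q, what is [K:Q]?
[K:Q] = 2

The polynomial x^2 - 205 is irreducible over Q since 205 is not a perfect square. Its splitting field is Q(sqrt(205)), which has degree 2 over Q.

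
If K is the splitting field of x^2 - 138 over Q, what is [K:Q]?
[K:Q] = 2

The polynomial x^2 - 138 is irreducible over Q since 138 is not a perfect square. Its splitting field is Q(sqrt(138)), which has degree 2 over Q.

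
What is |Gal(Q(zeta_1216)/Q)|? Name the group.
|Gal(Q(zeta_1216)/Q)| = phi(1216) = 576; group ≅ (Z/1216Z)^* ≅ Z/2Z × Z/16Z × Z/18Z

The n-th cyclotomic polynomial Φ_1216(x) is the minimal polynomial of zeta_1216 over Q and has degree phi(1216) = 576. So Q(zeta_1216) is a degree-576 Galois extension with Galois group (Z/1216Z)^*. By CRT, (Z/1216Z)^* ≅ (Z/64Z)^* × (Z/19Z)^*. Each prime-power unit group is (Z/64Z)^* ≅ Z/2Z × Z/16Z; (Z/19Z)^* ≅ Z/18Z. Hence Gal(Q(zeta_1216)/Q) ≅ Z/2Z × Z/16Z × Z/18Z.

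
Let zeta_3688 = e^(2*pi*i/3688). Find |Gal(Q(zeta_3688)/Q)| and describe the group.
|Gal(Q(zeta_3688)/Q)| = phi(3688) = 1840; group ≅ (Z/3688Z)^* ≅ Z/2Z × Z/2Z × Z/460Z

The n-th cyclotomic polynomial Φ_3688(x) is the minimal polynomial of zeta_3688 over Q and has degree phi(3688) = 1840. So Q(zeta_3688) is a degree-1840 Galois extension with Galois group (Z/3688Z)^*. By CRT, (Z/3688Z)^* ≅ (Z/8Z)^* × (Z/461Z)^*. Each prime-power unit group is (Z/8Z)^* ≅ Z/2Z × Z/2Z; (Z/461Z)^* ≅ Z/460Z. Hence Gal(Q(zeta_3688)/Q) ≅ Z/2Z × Z/2Z × Z/460Z.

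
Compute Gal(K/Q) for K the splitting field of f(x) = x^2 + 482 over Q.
Gal(K/Q) = Z/2Z (cyclic of order 2)

x^2 + 482 is irreducible over Q since -482 is not a rational square. The splitting field Q(sqrt(-482)) has degree 2 over Q, and its unique nontrivial automorphism is sqrt(-482) ↦ -sqrt(-482). Hence Gal(Q(sqrt(-482))/Q) = Z/2Z.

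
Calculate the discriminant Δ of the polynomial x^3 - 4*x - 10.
Δ = -2444

For a depressed cubic x^3 + p x + q the discriminant is Δ = -4 p^3 - 27 q^2 = -4*(-4)^3 - 27*(-10)^2 = 256 - 2700 = -2444.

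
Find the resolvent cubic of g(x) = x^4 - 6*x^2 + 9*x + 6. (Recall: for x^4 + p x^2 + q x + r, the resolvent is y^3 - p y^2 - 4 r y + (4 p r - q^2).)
h(y) = y^3 + 6*y^2 - 24*y - 225

Identify coefficients: p = -6, q = 9, r = 6.
Plug into h(y) = y^3 - p y^2 - 4 r y + (4 p r - q^2):
  h(y) = y^3 - (-6) y^2 - 4*(6) y + (4*(-6)*(6) - (9)^2)
       = y^3 + (6) y^2 + (-24) y + (-225).
Simplifying: h(y) = y^3 + 6*y^2 - 24*y - 225.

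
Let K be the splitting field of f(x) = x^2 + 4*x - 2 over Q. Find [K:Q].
[K:Q] = 2

The discriminant of x^2 + (4)*x + (-2) is b^2 - 4c = 16 - (-8) = 24. Since 24 is not a perfect square in Q, the polynomial is irreducible over Q. Its two roots generate a degree-2 extension, so [K:Q] = 2.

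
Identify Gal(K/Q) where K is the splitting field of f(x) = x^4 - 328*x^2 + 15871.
Gal(K/Q) = V_4 (Klein four-group, Z/2Z × Z/2Z)

f factors as (x^2 - 269)(x^2 - 59), so the splitting field is K = Q(sqrt(269), sqrt(59)). The elements 269, 59, 15871 are all non-squares in Q, so sqrt(269) and sqrt(59) generate independent quadratic extensions. Thus [K:Q] = 4 and Gal(K/Q) is generated by the two order-2 automorphisms sqrt(269) ↦ -sqrt(269) and sqrt(59) ↦ -sqrt(59), giving V_4.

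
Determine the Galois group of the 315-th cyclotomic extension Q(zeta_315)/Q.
|Gal(Q(zeta_315)/Q)| = phi(315) = 144; group ≅ (Z/315Z)^* ≅ Z/4Z × Z/6Z × Z/6Z

The n-th cyclotomic polynomial Φ_315(x) is the minimal polynomial of zeta_315 over Q and has degree phi(315) = 144. So Q(zeta_315) is a degree-144 Galois extension with Galois group (Z/315Z)^*. By CRT, (Z/315Z)^* ≅ (Z/9Z)^* × (Z/5Z)^* × (Z/7Z)^*. Each prime-power unit group is (Z/9Z)^* ≅ Z/6Z; (Z/5Z)^* ≅ Z/4Z; (Z/7Z)^* ≅ Z/6Z. Hence Gal(Q(zeta_315)/Q) ≅ Z/4Z × Z/6Z × Z/6Z.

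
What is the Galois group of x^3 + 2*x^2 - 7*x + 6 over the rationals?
Gal(K/Q) = S_3 (symmetric group of order 6)

Compute the discriminant of x^3 + (2)*x^2 + (-7)*x + (6): Δ = -1108. Since Δ is not a rational square, the Galois group is not contained in A_3; it must be the full S_3 (irreducibility of the cubic rules out anything smaller).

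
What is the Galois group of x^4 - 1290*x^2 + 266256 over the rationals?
Gal(K/Q) = Z/2Z (cyclic of order 2)

f factors as (x^2 - 1032)(x^2 - 258), so the splitting field is K = Q(sqrt(1032), sqrt(258)). The squarefree part of 1032 is 258 and the squarefree part of 258 is also 258, so sqrt(1032) and sqrt(258) are both rational multiples of sqrt(258). Hence Q(sqrt(1032)) = Q(sqrt(258)) = Q(sqrt(258)), and the splitting field collapses to a single degree-2 extension with Galois group Z/2Z.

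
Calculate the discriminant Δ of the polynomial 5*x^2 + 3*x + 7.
Δ = -131

For a quadratic a x^2 + b x + c the discriminant is Δ = b^2 - 4ac = (3)^2 - 4*(5)*(7) = 9 - (140) = -131.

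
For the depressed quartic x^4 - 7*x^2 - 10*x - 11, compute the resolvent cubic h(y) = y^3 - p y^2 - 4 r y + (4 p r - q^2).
h(y) = y^3 + 7*y^2 + 44*y + 208

Identify coefficients: p = -7, q = -10, r = -11.
Plug into h(y) = y^3 - p y^2 - 4 r y + (4 p r - q^2):
  h(y) = y^3 - (-7) y^2 - 4*(-11) y + (4*(-7)*(-11) - (-10)^2)
       = y^3 + (7) y^2 + (44) y + (208).
Simplifying: h(y) = y^3 + 7*y^2 + 44*y + 208.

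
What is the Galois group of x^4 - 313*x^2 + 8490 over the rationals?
Gal(K/Q) = V_4 (Klein four-group, Z/2Z × Z/2Z)

f factors as (x^2 - 283)(x^2 - 30), so the splitting field is K = Q(sqrt(283), sqrt(30)). The elements 283, 30, 8490 are all non-squares in Q, so sqrt(283) and sqrt(30) generate independent quadratic extensions. Thus [K:Q] = 4 and Gal(K/Q) is generated by the two order-2 automorphisms sqrt(283) ↦ -sqrt(283) and sqrt(30) ↦ -sqrt(30), giving V_4.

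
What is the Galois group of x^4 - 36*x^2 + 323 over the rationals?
Gal(K/Q) = V_4 (Klein four-group, Z/2Z × Z/2Z)

f factors as (x^2 - 19)(x^2 - 17), so the splitting field is K = Q(sqrt(19), sqrt(17)). The elements 19, 17, 323 are all non-squares in Q, so sqrt(19) and sqrt(17) generate independent quadratic extensions. Thus [K:Q] = 4 and Gal(K/Q) is generated by the two order-2 automorphisms sqrt(19) ↦ -sqrt(19) and sqrt(17) ↦ -sqrt(17), giving V_4.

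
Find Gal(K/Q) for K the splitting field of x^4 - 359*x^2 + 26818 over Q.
Gal(K/Q) = V_4 (Klein four-group, Z/2Z × Z/2Z)

f factors as (x^2 - 253)(x^2 - 106), so the splitting field is K = Q(sqrt(253), sqrt(106)). The elements 253, 106, 26818 are all non-squares in Q, so sqrt(253) and sqrt(106) generate independent quadratic extensions. Thus [K:Q] = 4 and Gal(K/Q) is generated by the two order-2 automorphisms sqrt(253) ↦ -sqrt(253) and sqrt(106) ↦ -sqrt(106), giving V_4.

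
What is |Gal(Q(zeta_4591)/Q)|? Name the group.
|Gal(Q(zeta_4591)/Q)| = phi(4591) = 4590; group ≅ (Z/4591Z)^* ≅ Z/4590Z

The n-th cyclotomic polynomial Φ_4591(x) is the minimal polynomial of zeta_4591 over Q and has degree phi(4591) = 4590. So Q(zeta_4591) is a degree-4590 Galois extension with Galois group (Z/4591Z)^*. (Z/4591Z)^* is cyclic since 4591 is an odd prime power (or 4). Hence Gal(Q(zeta_4591)/Q) ≅ Z/4590Z.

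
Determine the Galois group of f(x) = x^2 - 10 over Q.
Gal(K/Q) = Z/2Z (cyclic of order 2)

x^2 - 10 is irreducible over Q since 10 is not a rational square. The splitting field Q(sqrt(10)) has degree 2 over Q, and its unique nontrivial automorphism is sqrt(10) ↦ -sqrt(10). Hence Gal(Q(sqrt(10))/Q) = Z/2Z.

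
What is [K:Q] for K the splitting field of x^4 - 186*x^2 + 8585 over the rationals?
[K:Q] = 4

f factors as (x^2 - 101)(x^2 - 85); the splitting field is K = Q(sqrt(101), sqrt(85)). Since 101, 85, and 8585 are all non-squares in Q, the three subfields Q(sqrt(101)), Q(sqrt(85)), Q(sqrt(8585)) are distinct degree-2 extensions, so [K:Q] = 4 (Klein four Galois group).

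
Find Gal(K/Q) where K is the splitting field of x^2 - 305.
Gal(K/Q) = Z/2Z (cyclic of order 2)

x^2 - 305 is irreducible over Q since 305 is not a rational square. The splitting field Q(sqrt(305)) has degree 2 over Q, and its unique nontrivial automorphism is sqrt(305) ↦ -sqrt(305). Hence Gal(Q(sqrt(305))/Q) = Z/2Z.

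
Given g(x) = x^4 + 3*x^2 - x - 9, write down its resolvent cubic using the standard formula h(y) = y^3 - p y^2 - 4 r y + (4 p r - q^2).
h(y) = y^3 - 3*y^2 + 36*y - 109

Identify coefficients: p = 3, q = -1, r = -9.
Plug into h(y) = y^3 - p y^2 - 4 r y + (4 p r - q^2):
  h(y) = y^3 - (3) y^2 - 4*(-9) y + (4*(3)*(-9) - (-1)^2)
       = y^3 + (-3) y^2 + (36) y + (-109).
Simplifying: h(y) = y^3 - 3*y^2 + 36*y - 109.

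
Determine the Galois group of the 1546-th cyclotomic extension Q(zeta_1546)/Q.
|Gal(Q(zeta_1546)/Q)| = phi(1546) = 772; group ≅ (Z/1546Z)^* ≅ Z/772Z

The n-th cyclotomic polynomial Φ_1546(x) is the minimal polynomial of zeta_1546 over Q and has degree phi(1546) = 772. So Q(zeta_1546) is a degree-772 Galois extension with Galois group (Z/1546Z)^*. By CRT, (Z/1546Z)^* ≅ (Z/2Z)^* × (Z/773Z)^*. Each prime-power unit group is (Z/2Z)^* ≅ trivial group (order 1); (Z/773Z)^* ≅ Z/772Z. Hence Gal(Q(zeta_1546)/Q) ≅ Z/772Z.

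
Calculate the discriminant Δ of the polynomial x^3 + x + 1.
Δ = -31

For a depressed cubic x^3 + p x + q the discriminant is Δ = -4 p^3 - 27 q^2 = -4*(1)^3 - 27*(1)^2 = -4 - 27 = -31.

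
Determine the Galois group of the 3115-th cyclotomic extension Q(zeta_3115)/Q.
|Gal(Q(zeta_3115)/Q)| = phi(3115) = 2112; group ≅ (Z/3115Z)^* ≅ Z/4Z × Z/6Z × Z/88Z

The n-th cyclotomic polynomial Φ_3115(x) is the minimal polynomial of zeta_3115 over Q and has degree phi(3115) = 2112. So Q(zeta_3115) is a degree-2112 Galois extension with Galois group (Z/3115Z)^*. By CRT, (Z/3115Z)^* ≅ (Z/5Z)^* × (Z/7Z)^* × (Z/89Z)^*. Each prime-power unit group is (Z/5Z)^* ≅ Z/4Z; (Z/7Z)^* ≅ Z/6Z; (Z/89Z)^* ≅ Z/88Z. Hence Gal(Q(zeta_3115)/Q) ≅ Z/4Z × Z/6Z × Z/88Z.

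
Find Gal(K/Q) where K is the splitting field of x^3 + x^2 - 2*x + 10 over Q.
Gal(K/Q) = S_3 (symmetric group of order 6)

Compute the discriminant of x^3 + (1)*x^2 + (-2)*x + (10): Δ = -3064. Since Δ is not a rational square, the Galois group is not contained in A_3; it must be the full S_3 (irreducibility of the cubic rules out anything smaller).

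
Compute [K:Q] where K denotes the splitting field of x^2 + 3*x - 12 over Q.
[K:Q] = 2

The discriminant of x^2 + (3)*x + (-12) is b^2 - 4c = 9 - (-48) = 57. Since 57 is not a perfect square in Q, the polynomial is irreducible over Q. Its two roots generate a degree-2 extension, so [K:Q] = 2.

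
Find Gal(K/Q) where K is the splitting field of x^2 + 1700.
Gal(K/Q) = Z/2Z (cyclic of order 2)

x^2 + 1700 is irreducible over Q since -1700 is not a rational square. The splitting field Q(sqrt(-1700)) has degree 2 over Q, and its unique nontrivial automorphism is sqrt(-1700) ↦ -sqrt(-1700). Hence Gal(Q(sqrt(-1700))/Q) = Z/2Z.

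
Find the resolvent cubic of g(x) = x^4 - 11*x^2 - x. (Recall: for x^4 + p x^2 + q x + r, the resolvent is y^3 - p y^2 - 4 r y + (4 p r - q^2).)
h(y) = y^3 + 11*y^2 - 1

Identify coefficients: p = -11, q = -1, r = 0.
Plug into h(y) = y^3 - p y^2 - 4 r y + (4 p r - q^2):
  h(y) = y^3 - (-11) y^2 - 4*(0) y + (4*(-11)*(0) - (-1)^2)
       = y^3 + (11) y^2 + (0) y + (-1).
Simplifying: h(y) = y^3 + 11*y^2 - 1.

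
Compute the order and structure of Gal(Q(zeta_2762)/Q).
|Gal(Q(zeta_2762)/Q)| = phi(2762) = 1380; group ≅ (Z/2762Z)^* ≅ Z/1380Z

The n-th cyclotomic polynomial Φ_2762(x) is the minimal polynomial of zeta_2762 over Q and has degree phi(2762) = 1380. So Q(zeta_2762) is a degree-1380 Galois extension with Galois group (Z/2762Z)^*. By CRT, (Z/2762Z)^* ≅ (Z/2Z)^* × (Z/1381Z)^*. Each prime-power unit group is (Z/2Z)^* ≅ trivial group (order 1); (Z/1381Z)^* ≅ Z/1380Z. Hence Gal(Q(zeta_2762)/Q) ≅ Z/1380Z.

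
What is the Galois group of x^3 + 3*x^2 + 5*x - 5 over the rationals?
Gal(K/Q) = S_3 (symmetric group of order 6)

Compute the discriminant of x^3 + (3)*x^2 + (5)*x + (-5): Δ = -1760. Since Δ is not a rational square, the Galois group is not contained in A_3; it must be the full S_3 (irreducibility of the cubic rules out anything smaller).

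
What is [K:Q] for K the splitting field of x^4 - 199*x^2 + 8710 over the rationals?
[K:Q] = 4

f factors as (x^2 - 134)(x^2 - 65); the splitting field is K = Q(sqrt(134), sqrt(65)). Since 134, 65, and 8710 are all non-squares in Q, the three subfields Q(sqrt(134)), Q(sqrt(65)), Q(sqrt(8710)) are distinct degree-2 extensions, so [K:Q] = 4 (Klein four Galois group).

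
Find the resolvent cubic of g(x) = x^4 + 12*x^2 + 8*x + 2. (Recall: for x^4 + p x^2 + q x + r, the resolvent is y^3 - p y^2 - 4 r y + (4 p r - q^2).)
h(y) = y^3 - 12*y^2 - 8*y + 32

Identify coefficients: p = 12, q = 8, r = 2.
Plug into h(y) = y^3 - p y^2 - 4 r y + (4 p r - q^2):
  h(y) = y^3 - (12) y^2 - 4*(2) y + (4*(12)*(2) - (8)^2)
       = y^3 + (-12) y^2 + (-8) y + (32).
Simplifying: h(y) = y^3 - 12*y^2 - 8*y + 32.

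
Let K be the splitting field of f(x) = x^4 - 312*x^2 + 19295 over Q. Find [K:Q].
[K:Q] = 4

f factors as (x^2 - 85)(x^2 - 227); the splitting field is K = Q(sqrt(85), sqrt(227)). Since 85, 227, and 19295 are all non-squares in Q, the three subfields Q(sqrt(85)), Q(sqrt(227)), Q(sqrt(19295)) are distinct degree-2 extensions, so [K:Q] = 4 (Klein four Galois group).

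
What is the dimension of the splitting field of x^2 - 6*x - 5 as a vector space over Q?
[K:Q] = 2

The discriminant of x^2 + (-6)*x + (-5) is b^2 - 4c = 36 - (-20) = 56. Since 56 is not a perfect square in Q, the polynomial is irreducible over Q. Its two roots generate a degree-2 extension, so [K:Q] = 2.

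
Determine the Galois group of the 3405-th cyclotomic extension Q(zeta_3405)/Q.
|Gal(Q(zeta_3405)/Q)| = phi(3405) = 1808; group ≅ (Z/3405Z)^* ≅ Z/2Z × Z/4Z × Z/226Z

The n-th cyclotomic polynomial Φ_3405(x) is the minimal polynomial of zeta_3405 over Q and has degree phi(3405) = 1808. So Q(zeta_3405) is a degree-1808 Galois extension with Galois group (Z/3405Z)^*. By CRT, (Z/3405Z)^* ≅ (Z/3Z)^* × (Z/5Z)^* × (Z/227Z)^*. Each prime-power unit group is (Z/3Z)^* ≅ Z/2Z; (Z/5Z)^* ≅ Z/4Z; (Z/227Z)^* ≅ Z/226Z. Hence Gal(Q(zeta_3405)/Q) ≅ Z/2Z × Z/4Z × Z/226Z.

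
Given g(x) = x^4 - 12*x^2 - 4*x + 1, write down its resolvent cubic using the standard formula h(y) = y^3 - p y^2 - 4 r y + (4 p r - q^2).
h(y) = y^3 + 12*y^2 - 4*y - 64

Identify coefficients: p = -12, q = -4, r = 1.
Plug into h(y) = y^3 - p y^2 - 4 r y + (4 p r - q^2):
  h(y) = y^3 - (-12) y^2 - 4*(1) y + (4*(-12)*(1) - (-4)^2)
       = y^3 + (12) y^2 + (-4) y + (-64).
Simplifying: h(y) = y^3 + 12*y^2 - 4*y - 64.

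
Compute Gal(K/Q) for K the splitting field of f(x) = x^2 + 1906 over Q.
Gal(K/Q) = Z/2Z (cyclic of order 2)

x^2 + 1906 is irreducible over Q since -1906 is not a rational square. The splitting field Q(sqrt(-1906)) has degree 2 over Q, and its unique nontrivial automorphism is sqrt(-1906) ↦ -sqrt(-1906). Hence Gal(Q(sqrt(-1906))/Q) = Z/2Z.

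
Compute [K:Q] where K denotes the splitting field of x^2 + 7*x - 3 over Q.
[K:Q] = 2

The discriminant of x^2 + (7)*x + (-3) is b^2 - 4c = 49 - (-12) = 61. Since 61 is not a perfect square in Q, the polynomial is irreducible over Q. Its two roots generate a degree-2 extension, so [K:Q] = 2.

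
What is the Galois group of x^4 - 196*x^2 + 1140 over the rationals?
Gal(K/Q) = V_4 (Klein four-group, Z/2Z × Z/2Z)

f factors as (x^2 - 6)(x^2 - 190), so the splitting field is K = Q(sqrt(6), sqrt(190)). The elements 6, 190, 1140 are all non-squares in Q, so sqrt(6) and sqrt(190) generate independent quadratic extensions. Thus [K:Q] = 4 and Gal(K/Q) is generated by the two order-2 automorphisms sqrt(6) ↦ -sqrt(6) and sqrt(190) ↦ -sqrt(190), giving V_4.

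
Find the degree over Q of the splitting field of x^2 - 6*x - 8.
[K:Q] = 2

The discriminant of x^2 + (-6)*x + (-8) is b^2 - 4c = 36 - (-32) = 68. Since 68 is not a perfect square in Q, the polynomial is irreducible over Q. Its two roots generate a degree-2 extension, so [K:Q] = 2.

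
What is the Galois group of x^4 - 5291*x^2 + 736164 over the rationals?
Gal(K/Q) = Z/2Z (cyclic of order 2)

f factors as (x^2 - 143)(x^2 - 5148), so the splitting field is K = Q(sqrt(143), sqrt(5148)). The squarefree part of 143 is 143 and the squarefree part of 5148 is also 143, so sqrt(143) and sqrt(5148) are both rational multiples of sqrt(143). Hence Q(sqrt(143)) = Q(sqrt(5148)) = Q(sqrt(143)), and the splitting field collapses to a single degree-2 extension with Galois group Z/2Z.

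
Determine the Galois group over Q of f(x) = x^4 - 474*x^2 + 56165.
Gal(K/Q) = V_4 (Klein four-group, Z/2Z × Z/2Z)

f factors as (x^2 - 239)(x^2 - 235), so the splitting field is K = Q(sqrt(239), sqrt(235)). The elements 239, 235, 56165 are all non-squares in Q, so sqrt(239) and sqrt(235) generate independent quadratic extensions. Thus [K:Q] = 4 and Gal(K/Q) is generated by the two order-2 automorphisms sqrt(239) ↦ -sqrt(239) and sqrt(235) ↦ -sqrt(235), giving V_4.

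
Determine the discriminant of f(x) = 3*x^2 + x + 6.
Δ = -71

For a quadratic a x^2 + b x + c the discriminant is Δ = b^2 - 4ac = (1)^2 - 4*(3)*(6) = 1 - (72) = -71.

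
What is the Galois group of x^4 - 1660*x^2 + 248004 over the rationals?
Gal(K/Q) = Z/2Z (cyclic of order 2)

f factors as (x^2 - 166)(x^2 - 1494), so the splitting field is K = Q(sqrt(166), sqrt(1494)). The squarefree part of 166 is 166 and the squarefree part of 1494 is also 166, so sqrt(166) and sqrt(1494) are both rational multiples of sqrt(166). Hence Q(sqrt(166)) = Q(sqrt(1494)) = Q(sqrt(166)), and the splitting field collapses to a single degree-2 extension with Galois group Z/2Z.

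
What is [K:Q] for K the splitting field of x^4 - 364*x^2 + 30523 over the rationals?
[K:Q] = 4

f factors as (x^2 - 233)(x^2 - 131); the splitting field is K = Q(sqrt(233), sqrt(131)). Since 233, 131, and 30523 are all non-squares in Q, the three subfields Q(sqrt(233)), Q(sqrt(131)), Q(sqrt(30523)) are distinct degree-2 extensions, so [K:Q] = 4 (Klein four Galois group).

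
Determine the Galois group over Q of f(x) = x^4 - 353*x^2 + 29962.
Gal(K/Q) = V_4 (Klein four-group, Z/2Z × Z/2Z)

f factors as (x^2 - 211)(x^2 - 142), so the splitting field is K = Q(sqrt(211), sqrt(142)). The elements 211, 142, 29962 are all non-squares in Q, so sqrt(211) and sqrt(142) generate independent quadratic extensions. Thus [K:Q] = 4 and Gal(K/Q) is generated by the two order-2 automorphisms sqrt(211) ↦ -sqrt(211) and sqrt(142) ↦ -sqrt(142), giving V_4.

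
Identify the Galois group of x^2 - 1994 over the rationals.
Gal(K/Q) = Z/2Z (cyclic of order 2)

x^2 - 1994 is irreducible over Q since 1994 is not a rational square. The splitting field Q(sqrt(1994)) has degree 2 over Q, and its unique nontrivial automorphism is sqrt(1994) ↦ -sqrt(1994). Hence Gal(Q(sqrt(1994))/Q) = Z/2Z.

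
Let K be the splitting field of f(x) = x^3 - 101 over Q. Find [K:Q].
[K:Q] = 6

x^3 - 101 has one real root r = 101^(1/3) and two complex roots r*zeta_3, r*zeta_3^2 where zeta_3 = e^(2*pi*i/3). The splitting field is Q(r, zeta_3). [Q(r):Q] = 3 and [Q(zeta_3):Q] = 2 with gcd = 1, so [Q(r, zeta_3):Q] = 3 * 2 = 6.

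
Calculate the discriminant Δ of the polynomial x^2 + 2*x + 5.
Δ = -16

For a quadratic a x^2 + b x + c the discriminant is Δ = b^2 - 4ac = (2)^2 - 4*(1)*(5) = 4 - (20) = -16.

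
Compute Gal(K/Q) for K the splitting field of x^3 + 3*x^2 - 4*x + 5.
Gal(K/Q) = S_3 (symmetric group of order 6)

Compute the discriminant of x^3 + (3)*x^2 + (-4)*x + (5): Δ = -1895. Since Δ is not a rational square, the Galois group is not contained in A_3; it must be the full S_3 (irreducibility of the cubic rules out anything smaller).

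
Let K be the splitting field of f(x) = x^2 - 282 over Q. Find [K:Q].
[K:Q] = 2

The polynomial x^2 - 282 is irreducible over Q since 282 is not a perfect square. Its splitting field is Q(sqrt(282)), which has degree 2 over Q.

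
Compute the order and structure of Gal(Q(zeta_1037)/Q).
|Gal(Q(zeta_1037)/Q)| = phi(1037) = 960; group ≅ (Z/1037Z)^* ≅ Z/16Z × Z/60Z

The n-th cyclotomic polynomial Φ_1037(x) is the minimal polynomial of zeta_1037 over Q and has degree phi(1037) = 960. So Q(zeta_1037) is a degree-960 Galois extension with Galois group (Z/1037Z)^*. By CRT, (Z/1037Z)^* ≅ (Z/17Z)^* × (Z/61Z)^*. Each prime-power unit group is (Z/17Z)^* ≅ Z/16Z; (Z/61Z)^* ≅ Z/60Z. Hence Gal(Q(zeta_1037)/Q) ≅ Z/16Z × Z/60Z.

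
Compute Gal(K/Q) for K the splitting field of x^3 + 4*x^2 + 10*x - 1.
Gal(K/Q) = S_3 (symmetric group of order 6)

Compute the discriminant of x^3 + (4)*x^2 + (10)*x + (-1): Δ = -2891. Since Δ is not a rational square, the Galois group is not contained in A_3; it must be the full S_3 (irreducibility of the cubic rules out anything smaller).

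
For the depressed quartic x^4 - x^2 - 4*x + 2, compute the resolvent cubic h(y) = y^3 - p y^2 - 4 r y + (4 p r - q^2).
h(y) = y^3 + y^2 - 8*y - 24

Identify coefficients: p = -1, q = -4, r = 2.
Plug into h(y) = y^3 - p y^2 - 4 r y + (4 p r - q^2):
  h(y) = y^3 - (-1) y^2 - 4*(2) y + (4*(-1)*(2) - (-4)^2)
       = y^3 + (1) y^2 + (-8) y + (-24).
Simplifying: h(y) = y^3 + y^2 - 8*y - 24.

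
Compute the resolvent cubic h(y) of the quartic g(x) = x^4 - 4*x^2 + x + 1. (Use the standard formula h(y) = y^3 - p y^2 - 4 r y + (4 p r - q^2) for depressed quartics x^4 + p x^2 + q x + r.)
h(y) = y^3 + 4*y^2 - 4*y - 17

Identify coefficients: p = -4, q = 1, r = 1.
Plug into h(y) = y^3 - p y^2 - 4 r y + (4 p r - q^2):
  h(y) = y^3 - (-4) y^2 - 4*(1) y + (4*(-4)*(1) - (1)^2)
       = y^3 + (4) y^2 + (-4) y + (-17).
Simplifying: h(y) = y^3 + 4*y^2 - 4*y - 17.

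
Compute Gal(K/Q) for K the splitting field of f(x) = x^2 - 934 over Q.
Gal(K/Q) = Z/2Z (cyclic of order 2)

x^2 - 934 is irreducible over Q since 934 is not a rational square. The splitting field Q(sqrt(934)) has degree 2 over Q, and its unique nontrivial automorphism is sqrt(934) ↦ -sqrt(934). Hence Gal(Q(sqrt(934))/Q) = Z/2Z.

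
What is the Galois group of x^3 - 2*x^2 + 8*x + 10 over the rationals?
Gal(K/Q) = S_3 (symmetric group of order 6)

Compute the discriminant of x^3 + (-2)*x^2 + (8)*x + (10): Δ = -7052. Since Δ is not a rational square, the Galois group is not contained in A_3; it must be the full S_3 (irreducibility of the cubic rules out anything smaller).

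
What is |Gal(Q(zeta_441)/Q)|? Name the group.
|Gal(Q(zeta_441)/Q)| = phi(441) = 252; group ≅ (Z/441Z)^* ≅ Z/6Z × Z/42Z

The n-th cyclotomic polynomial Φ_441(x) is the minimal polynomial of zeta_441 over Q and has degree phi(441) = 252. So Q(zeta_441) is a degree-252 Galois extension with Galois group (Z/441Z)^*. By CRT, (Z/441Z)^* ≅ (Z/9Z)^* × (Z/49Z)^*. Each prime-power unit group is (Z/9Z)^* ≅ Z/6Z; (Z/49Z)^* ≅ Z/42Z. Hence Gal(Q(zeta_441)/Q) ≅ Z/6Z × Z/42Z.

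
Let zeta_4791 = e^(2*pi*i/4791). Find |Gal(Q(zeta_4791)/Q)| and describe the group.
|Gal(Q(zeta_4791)/Q)| = phi(4791) = 3192; group ≅ (Z/4791Z)^* ≅ Z/2Z × Z/1596Z

The n-th cyclotomic polynomial Φ_4791(x) is the minimal polynomial of zeta_4791 over Q and has degree phi(4791) = 3192. So Q(zeta_4791) is a degree-3192 Galois extension with Galois group (Z/4791Z)^*. By CRT, (Z/4791Z)^* ≅ (Z/3Z)^* × (Z/1597Z)^*. Each prime-power unit group is (Z/3Z)^* ≅ Z/2Z; (Z/1597Z)^* ≅ Z/1596Z. Hence Gal(Q(zeta_4791)/Q) ≅ Z/2Z × Z/1596Z.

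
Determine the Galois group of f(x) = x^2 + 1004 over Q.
Gal(K/Q) = Z/2Z (cyclic of order 2)

x^2 + 1004 is irreducible over Q since -1004 is not a rational square. The splitting field Q(sqrt(-1004)) has degree 2 over Q, and its unique nontrivial automorphism is sqrt(-1004) ↦ -sqrt(-1004). Hence Gal(Q(sqrt(-1004))/Q) = Z/2Z.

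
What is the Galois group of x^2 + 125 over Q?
Gal(K/Q) = Z/2Z (cyclic of order 2)

x^2 + 125 is irreducible over Q since -125 is not a rational square. The splitting field Q(sqrt(-125)) has degree 2 over Q, and its unique nontrivial automorphism is sqrt(-125) ↦ -sqrt(-125). Hence Gal(Q(sqrt(-125))/Q) = Z/2Z.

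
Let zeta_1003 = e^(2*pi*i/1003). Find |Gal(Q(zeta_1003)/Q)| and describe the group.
|Gal(Q(zeta_1003)/Q)| = phi(1003) = 928; group ≅ (Z/1003Z)^* ≅ Z/16Z × Z/58Z

The n-th cyclotomic polynomial Φ_1003(x) is the minimal polynomial of zeta_1003 over Q and has degree phi(1003) = 928. So Q(zeta_1003) is a degree-928 Galois extension with Galois group (Z/1003Z)^*. By CRT, (Z/1003Z)^* ≅ (Z/17Z)^* × (Z/59Z)^*. Each prime-power unit group is (Z/17Z)^* ≅ Z/16Z; (Z/59Z)^* ≅ Z/58Z. Hence Gal(Q(zeta_1003)/Q) ≅ Z/16Z × Z/58Z.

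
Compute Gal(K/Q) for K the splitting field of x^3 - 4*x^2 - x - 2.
Gal(K/Q) = S_3 (symmetric group of order 6)

Compute the discriminant of x^3 + (-4)*x^2 + (-1)*x + (-2): Δ = -744. Since Δ is not a rational square, the Galois group is not contained in A_3; it must be the full S_3 (irreducibility of the cubic rules out anything smaller).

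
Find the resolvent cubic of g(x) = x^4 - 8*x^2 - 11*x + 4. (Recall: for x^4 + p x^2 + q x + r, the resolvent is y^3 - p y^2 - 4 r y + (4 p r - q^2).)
h(y) = y^3 + 8*y^2 - 16*y - 249

Identify coefficients: p = -8, q = -11, r = 4.
Plug into h(y) = y^3 - p y^2 - 4 r y + (4 p r - q^2):
  h(y) = y^3 - (-8) y^2 - 4*(4) y + (4*(-8)*(4) - (-11)^2)
       = y^3 + (8) y^2 + (-16) y + (-249).
Simplifying: h(y) = y^3 + 8*y^2 - 16*y - 249.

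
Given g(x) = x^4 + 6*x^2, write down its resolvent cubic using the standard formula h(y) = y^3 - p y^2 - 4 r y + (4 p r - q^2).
h(y) = y^3 - 6*y^2

Identify coefficients: p = 6, q = 0, r = 0.
Plug into h(y) = y^3 - p y^2 - 4 r y + (4 p r - q^2):
  h(y) = y^3 - (6) y^2 - 4*(0) y + (4*(6)*(0) - (0)^2)
       = y^3 + (-6) y^2 + (0) y + (0).
Simplifying: h(y) = y^3 - 6*y^2.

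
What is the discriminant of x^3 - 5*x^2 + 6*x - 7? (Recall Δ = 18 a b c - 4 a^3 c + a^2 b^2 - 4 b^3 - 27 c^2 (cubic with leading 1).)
Δ = -1007

For x^3 + a x^2 + b x + c the discriminant is Δ = 18 a b c - 4 a^3 c + a^2 b^2 - 4 b^3 - 27 c^2.
Plug a = -5, b = 6, c = -7:
  18*(-5)*(6)*(-7) - 4*(-5)^3*(-7) + (-5)^2*(6)^2 - 4*(6)^3 - 27*(-7)^2
  = 3780 + (-3500) + 900 + (-864) + (-1323)
  = -1007.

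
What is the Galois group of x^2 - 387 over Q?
Gal(K/Q) = Z/2Z (cyclic of order 2)

x^2 - 387 is irreducible over Q since 387 is not a rational square. The splitting field Q(sqrt(387)) has degree 2 over Q, and its unique nontrivial automorphism is sqrt(387) ↦ -sqrt(387). Hence Gal(Q(sqrt(387))/Q) = Z/2Z.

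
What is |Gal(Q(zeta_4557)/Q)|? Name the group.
|Gal(Q(zeta_4557)/Q)| = phi(4557) = 2520; group ≅ (Z/4557Z)^* ≅ Z/2Z × Z/30Z × Z/42Z

The n-th cyclotomic polynomial Φ_4557(x) is the minimal polynomial of zeta_4557 over Q and has degree phi(4557) = 2520. So Q(zeta_4557) is a degree-2520 Galois extension with Galois group (Z/4557Z)^*. By CRT, (Z/4557Z)^* ≅ (Z/3Z)^* × (Z/49Z)^* × (Z/31Z)^*. Each prime-power unit group is (Z/3Z)^* ≅ Z/2Z; (Z/49Z)^* ≅ Z/42Z; (Z/31Z)^* ≅ Z/30Z. Hence Gal(Q(zeta_4557)/Q) ≅ Z/2Z × Z/30Z × Z/42Z.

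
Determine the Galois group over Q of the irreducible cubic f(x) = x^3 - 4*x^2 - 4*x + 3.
Gal(K/Q) = S_3 (symmetric group of order 6)

Compute the discriminant of x^3 + (-4)*x^2 + (-4)*x + (3): Δ = 1901. Since Δ is not a rational square, the Galois group is not contained in A_3; it must be the full S_3 (irreducibility of the cubic rules out anything smaller).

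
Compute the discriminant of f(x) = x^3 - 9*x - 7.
Δ = 1593

For a depressed cubic x^3 + p x + q the discriminant is Δ = -4 p^3 - 27 q^2 = -4*(-9)^3 - 27*(-7)^2 = 2916 - 1323 = 1593.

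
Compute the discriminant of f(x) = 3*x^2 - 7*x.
Δ = 49

For a quadratic a x^2 + b x + c the discriminant is Δ = b^2 - 4ac = (-7)^2 - 4*(3)*(0) = 49 - (0) = 49.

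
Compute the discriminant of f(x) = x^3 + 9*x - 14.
Δ = -8208

For a depressed cubic x^3 + p x + q the discriminant is Δ = -4 p^3 - 27 q^2 = -4*(9)^3 - 27*(-14)^2 = -2916 - 5292 = -8208.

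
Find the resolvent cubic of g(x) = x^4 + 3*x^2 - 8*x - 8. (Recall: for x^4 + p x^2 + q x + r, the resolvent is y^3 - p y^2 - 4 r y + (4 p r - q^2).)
h(y) = y^3 - 3*y^2 + 32*y - 160

Identify coefficients: p = 3, q = -8, r = -8.
Plug into h(y) = y^3 - p y^2 - 4 r y + (4 p r - q^2):
  h(y) = y^3 - (3) y^2 - 4*(-8) y + (4*(3)*(-8) - (-8)^2)
       = y^3 + (-3) y^2 + (32) y + (-160).
Simplifying: h(y) = y^3 - 3*y^2 + 32*y - 160.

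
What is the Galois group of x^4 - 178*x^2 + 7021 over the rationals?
Gal(K/Q) = V_4 (Klein four-group, Z/2Z × Z/2Z)

f factors as (x^2 - 59)(x^2 - 119), so the splitting field is K = Q(sqrt(59), sqrt(119)). The elements 59, 119, 7021 are all non-squares in Q, so sqrt(59) and sqrt(119) generate independent quadratic extensions. Thus [K:Q] = 4 and Gal(K/Q) is generated by the two order-2 automorphisms sqrt(59) ↦ -sqrt(59) and sqrt(119) ↦ -sqrt(119), giving V_4.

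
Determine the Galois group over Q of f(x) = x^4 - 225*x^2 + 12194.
Gal(K/Q) = V_4 (Klein four-group, Z/2Z × Z/2Z)

f factors as (x^2 - 91)(x^2 - 134), so the splitting field is K = Q(sqrt(91), sqrt(134)). The elements 91, 134, 12194 are all non-squares in Q, so sqrt(91) and sqrt(134) generate independent quadratic extensions. Thus [K:Q] = 4 and Gal(K/Q) is generated by the two order-2 automorphisms sqrt(91) ↦ -sqrt(91) and sqrt(134) ↦ -sqrt(134), giving V_4.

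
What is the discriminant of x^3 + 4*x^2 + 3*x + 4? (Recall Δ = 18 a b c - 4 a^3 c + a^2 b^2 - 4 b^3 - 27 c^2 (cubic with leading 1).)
Δ = -556

For x^3 + a x^2 + b x + c the discriminant is Δ = 18 a b c - 4 a^3 c + a^2 b^2 - 4 b^3 - 27 c^2.
Plug a = 4, b = 3, c = 4:
  18*(4)*(3)*(4) - 4*(4)^3*(4) + (4)^2*(3)^2 - 4*(3)^3 - 27*(4)^2
  = 864 + (-1024) + 144 + (-108) + (-432)
  = -556.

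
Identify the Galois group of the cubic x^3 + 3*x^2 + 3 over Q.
Gal(K/Q) = S_3 (symmetric group of order 6)

Compute the discriminant of x^3 + (3)*x^2 + (0)*x + (3): Δ = -567. Since Δ is not a rational square, the Galois group is not contained in A_3; it must be the full S_3 (irreducibility of the cubic rules out anything smaller).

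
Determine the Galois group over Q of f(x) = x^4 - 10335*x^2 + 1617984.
Gal(K/Q) = Z/2Z (cyclic of order 2)

f factors as (x^2 - 10176)(x^2 - 159), so the splitting field is K = Q(sqrt(10176), sqrt(159)). The squarefree part of 10176 is 159 and the squarefree part of 159 is also 159, so sqrt(10176) and sqrt(159) are both rational multiples of sqrt(159). Hence Q(sqrt(10176)) = Q(sqrt(159)) = Q(sqrt(159)), and the splitting field collapses to a single degree-2 extension with Galois group Z/2Z.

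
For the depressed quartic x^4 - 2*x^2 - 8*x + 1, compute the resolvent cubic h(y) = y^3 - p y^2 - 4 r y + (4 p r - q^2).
h(y) = y^3 + 2*y^2 - 4*y - 72

Identify coefficients: p = -2, q = -8, r = 1.
Plug into h(y) = y^3 - p y^2 - 4 r y + (4 p r - q^2):
  h(y) = y^3 - (-2) y^2 - 4*(1) y + (4*(-2)*(1) - (-8)^2)
       = y^3 + (2) y^2 + (-4) y + (-72).
Simplifying: h(y) = y^3 + 2*y^2 - 4*y - 72.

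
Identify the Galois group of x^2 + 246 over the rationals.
Gal(K/Q) = Z/2Z (cyclic of order 2)

x^2 + 246 is irreducible over Q since -246 is not a rational square. The splitting field Q(sqrt(-246)) has degree 2 over Q, and its unique nontrivial automorphism is sqrt(-246) ↦ -sqrt(-246). Hence Gal(Q(sqrt(-246))/Q) = Z/2Z.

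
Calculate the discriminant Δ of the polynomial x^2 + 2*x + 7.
Δ = -24

For a quadratic a x^2 + b x + c the discriminant is Δ = b^2 - 4ac = (2)^2 - 4*(1)*(7) = 4 - (28) = -24.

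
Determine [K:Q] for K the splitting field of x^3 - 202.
[K:Q] = 6

x^3 - 202 has one real root r = 202^(1/3) and two complex roots r*zeta_3, r*zeta_3^2 where zeta_3 = e^(2*pi*i/3). The splitting field is Q(r, zeta_3). [Q(r):Q] = 3 and [Q(zeta_3):Q] = 2 with gcd = 1, so [Q(r, zeta_3):Q] = 3 * 2 = 6.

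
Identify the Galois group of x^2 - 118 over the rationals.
Gal(K/Q) = Z/2Z (cyclic of order 2)

x^2 - 118 is irreducible over Q since 118 is not a rational square. The splitting field Q(sqrt(118)) has degree 2 over Q, and its unique nontrivial automorphism is sqrt(118) ↦ -sqrt(118). Hence Gal(Q(sqrt(118))/Q) = Z/2Z.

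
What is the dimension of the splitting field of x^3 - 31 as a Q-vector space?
[K:Q] = 6

x^3 - 31 has one real root r = 31^(1/3) and two complex roots r*zeta_3, r*zeta_3^2 where zeta_3 = e^(2*pi*i/3). The splitting field is Q(r, zeta_3). [Q(r):Q] = 3 and [Q(zeta_3):Q] = 2 with gcd = 1, so [Q(r, zeta_3):Q] = 3 * 2 = 6.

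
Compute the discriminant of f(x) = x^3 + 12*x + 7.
Δ = -8235

For a depressed cubic x^3 + p x + q the discriminant is Δ = -4 p^3 - 27 q^2 = -4*(12)^3 - 27*(7)^2 = -6912 - 1323 = -8235.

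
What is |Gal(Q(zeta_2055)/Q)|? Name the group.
|Gal(Q(zeta_2055)/Q)| = phi(2055) = 1088; group ≅ (Z/2055Z)^* ≅ Z/2Z × Z/4Z × Z/136Z

The n-th cyclotomic polynomial Φ_2055(x) is the minimal polynomial of zeta_2055 over Q and has degree phi(2055) = 1088. So Q(zeta_2055) is a degree-1088 Galois extension with Galois group (Z/2055Z)^*. By CRT, (Z/2055Z)^* ≅ (Z/3Z)^* × (Z/5Z)^* × (Z/137Z)^*. Each prime-power unit group is (Z/3Z)^* ≅ Z/2Z; (Z/5Z)^* ≅ Z/4Z; (Z/137Z)^* ≅ Z/136Z. Hence Gal(Q(zeta_2055)/Q) ≅ Z/2Z × Z/4Z × Z/136Z.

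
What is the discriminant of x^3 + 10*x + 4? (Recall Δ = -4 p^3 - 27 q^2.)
Δ = -4432

For a depressed cubic x^3 + p x + q the discriminant is Δ = -4 p^3 - 27 q^2 = -4*(10)^3 - 27*(4)^2 = -4000 - 432 = -4432.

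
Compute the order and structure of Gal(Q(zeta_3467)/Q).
|Gal(Q(zeta_3467)/Q)| = phi(3467) = 3466; group ≅ (Z/3467Z)^* ≅ Z/3466Z

The n-th cyclotomic polynomial Φ_3467(x) is the minimal polynomial of zeta_3467 over Q and has degree phi(3467) = 3466. So Q(zeta_3467) is a degree-3466 Galois extension with Galois group (Z/3467Z)^*. (Z/3467Z)^* is cyclic since 3467 is an odd prime power (or 4). Hence Gal(Q(zeta_3467)/Q) ≅ Z/3466Z.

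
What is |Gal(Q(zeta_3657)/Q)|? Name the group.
|Gal(Q(zeta_3657)/Q)| = phi(3657) = 2288; group ≅ (Z/3657Z)^* ≅ Z/2Z × Z/22Z × Z/52Z

The n-th cyclotomic polynomial Φ_3657(x) is the minimal polynomial of zeta_3657 over Q and has degree phi(3657) = 2288. So Q(zeta_3657) is a degree-2288 Galois extension with Galois group (Z/3657Z)^*. By CRT, (Z/3657Z)^* ≅ (Z/3Z)^* × (Z/23Z)^* × (Z/53Z)^*. Each prime-power unit group is (Z/3Z)^* ≅ Z/2Z; (Z/23Z)^* ≅ Z/22Z; (Z/53Z)^* ≅ Z/52Z. Hence Gal(Q(zeta_3657)/Q) ≅ Z/2Z × Z/22Z × Z/52Z.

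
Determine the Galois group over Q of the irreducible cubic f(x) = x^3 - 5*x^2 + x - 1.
Gal(K/Q) = S_3 (symmetric group of order 6)

Compute the discriminant of x^3 + (-5)*x^2 + (1)*x + (-1): Δ = -416. Since Δ is not a rational square, the Galois group is not contained in A_3; it must be the full S_3 (irreducibility of the cubic rules out anything smaller).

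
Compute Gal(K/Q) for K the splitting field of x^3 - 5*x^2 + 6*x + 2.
Gal(K/Q) = S_3 (symmetric group of order 6)

Compute the discriminant of x^3 + (-5)*x^2 + (6)*x + (2): Δ = -152. Since Δ is not a rational square, the Galois group is not contained in A_3; it must be the full S_3 (irreducibility of the cubic rules out anything smaller).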